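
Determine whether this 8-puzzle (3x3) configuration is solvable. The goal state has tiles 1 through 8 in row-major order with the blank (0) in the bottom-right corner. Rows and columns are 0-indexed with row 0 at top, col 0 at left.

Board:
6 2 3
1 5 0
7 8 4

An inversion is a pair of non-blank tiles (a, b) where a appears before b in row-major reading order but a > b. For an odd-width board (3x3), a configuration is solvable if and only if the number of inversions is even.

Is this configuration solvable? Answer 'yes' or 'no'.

Answer: yes

Derivation:
Inversions (pairs i<j in row-major order where tile[i] > tile[j] > 0): 10
10 is even, so the puzzle is solvable.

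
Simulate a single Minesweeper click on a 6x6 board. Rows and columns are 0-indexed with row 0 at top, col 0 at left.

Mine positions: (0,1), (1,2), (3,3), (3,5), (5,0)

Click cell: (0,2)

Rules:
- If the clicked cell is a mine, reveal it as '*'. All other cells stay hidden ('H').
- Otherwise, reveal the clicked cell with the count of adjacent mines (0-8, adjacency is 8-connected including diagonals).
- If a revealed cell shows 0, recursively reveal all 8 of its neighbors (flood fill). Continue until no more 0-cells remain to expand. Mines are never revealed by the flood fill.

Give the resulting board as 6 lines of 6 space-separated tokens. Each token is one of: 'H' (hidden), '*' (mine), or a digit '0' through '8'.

H H 2 H H H
H H H H H H
H H H H H H
H H H H H H
H H H H H H
H H H H H H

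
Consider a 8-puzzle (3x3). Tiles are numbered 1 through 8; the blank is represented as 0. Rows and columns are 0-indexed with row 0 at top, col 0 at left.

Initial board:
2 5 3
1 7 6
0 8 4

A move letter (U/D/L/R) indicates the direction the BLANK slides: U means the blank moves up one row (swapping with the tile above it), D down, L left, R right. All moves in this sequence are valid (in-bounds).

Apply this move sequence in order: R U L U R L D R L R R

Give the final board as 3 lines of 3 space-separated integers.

After move 1 (R):
2 5 3
1 7 6
8 0 4

After move 2 (U):
2 5 3
1 0 6
8 7 4

After move 3 (L):
2 5 3
0 1 6
8 7 4

After move 4 (U):
0 5 3
2 1 6
8 7 4

After move 5 (R):
5 0 3
2 1 6
8 7 4

After move 6 (L):
0 5 3
2 1 6
8 7 4

After move 7 (D):
2 5 3
0 1 6
8 7 4

After move 8 (R):
2 5 3
1 0 6
8 7 4

After move 9 (L):
2 5 3
0 1 6
8 7 4

After move 10 (R):
2 5 3
1 0 6
8 7 4

After move 11 (R):
2 5 3
1 6 0
8 7 4

Answer: 2 5 3
1 6 0
8 7 4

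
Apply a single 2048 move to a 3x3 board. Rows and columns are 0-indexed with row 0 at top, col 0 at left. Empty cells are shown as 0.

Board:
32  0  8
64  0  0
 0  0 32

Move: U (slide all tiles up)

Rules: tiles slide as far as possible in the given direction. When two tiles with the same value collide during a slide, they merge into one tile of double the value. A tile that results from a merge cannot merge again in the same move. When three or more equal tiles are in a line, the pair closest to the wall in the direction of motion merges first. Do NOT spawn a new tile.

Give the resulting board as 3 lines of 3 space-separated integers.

Answer: 32  0  8
64  0 32
 0  0  0

Derivation:
Slide up:
col 0: [32, 64, 0] -> [32, 64, 0]
col 1: [0, 0, 0] -> [0, 0, 0]
col 2: [8, 0, 32] -> [8, 32, 0]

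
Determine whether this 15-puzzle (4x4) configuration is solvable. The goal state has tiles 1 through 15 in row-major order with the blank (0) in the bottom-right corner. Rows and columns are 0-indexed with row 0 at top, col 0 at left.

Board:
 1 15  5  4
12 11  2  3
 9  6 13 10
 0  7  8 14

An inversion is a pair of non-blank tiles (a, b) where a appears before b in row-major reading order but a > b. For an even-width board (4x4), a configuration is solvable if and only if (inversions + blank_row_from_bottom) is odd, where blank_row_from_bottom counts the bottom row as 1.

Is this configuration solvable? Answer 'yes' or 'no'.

Inversions: 41
Blank is in row 3 (0-indexed from top), which is row 1 counting from the bottom (bottom = 1).
41 + 1 = 42, which is even, so the puzzle is not solvable.

Answer: no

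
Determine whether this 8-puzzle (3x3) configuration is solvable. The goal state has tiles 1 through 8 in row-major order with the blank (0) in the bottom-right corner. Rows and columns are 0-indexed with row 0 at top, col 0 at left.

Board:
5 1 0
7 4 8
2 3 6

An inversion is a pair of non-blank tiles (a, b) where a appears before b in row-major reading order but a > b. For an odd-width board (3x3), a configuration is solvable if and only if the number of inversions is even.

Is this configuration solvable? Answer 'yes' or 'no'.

Inversions (pairs i<j in row-major order where tile[i] > tile[j] > 0): 13
13 is odd, so the puzzle is not solvable.

Answer: no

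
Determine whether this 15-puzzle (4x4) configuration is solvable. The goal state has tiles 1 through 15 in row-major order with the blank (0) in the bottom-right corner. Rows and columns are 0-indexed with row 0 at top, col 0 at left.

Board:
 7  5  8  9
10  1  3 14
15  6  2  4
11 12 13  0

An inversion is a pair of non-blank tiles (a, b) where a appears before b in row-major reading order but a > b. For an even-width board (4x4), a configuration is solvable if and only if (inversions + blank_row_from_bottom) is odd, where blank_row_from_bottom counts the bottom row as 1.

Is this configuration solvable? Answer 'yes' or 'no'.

Answer: yes

Derivation:
Inversions: 40
Blank is in row 3 (0-indexed from top), which is row 1 counting from the bottom (bottom = 1).
40 + 1 = 41, which is odd, so the puzzle is solvable.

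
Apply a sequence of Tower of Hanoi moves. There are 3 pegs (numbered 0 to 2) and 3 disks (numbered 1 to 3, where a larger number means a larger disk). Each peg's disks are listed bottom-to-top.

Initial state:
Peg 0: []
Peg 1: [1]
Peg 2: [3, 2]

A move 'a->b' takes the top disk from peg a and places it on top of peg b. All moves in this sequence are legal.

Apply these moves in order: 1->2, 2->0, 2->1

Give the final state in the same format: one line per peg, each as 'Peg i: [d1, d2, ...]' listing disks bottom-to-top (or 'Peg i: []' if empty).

Answer: Peg 0: [1]
Peg 1: [2]
Peg 2: [3]

Derivation:
After move 1 (1->2):
Peg 0: []
Peg 1: []
Peg 2: [3, 2, 1]

After move 2 (2->0):
Peg 0: [1]
Peg 1: []
Peg 2: [3, 2]

After move 3 (2->1):
Peg 0: [1]
Peg 1: [2]
Peg 2: [3]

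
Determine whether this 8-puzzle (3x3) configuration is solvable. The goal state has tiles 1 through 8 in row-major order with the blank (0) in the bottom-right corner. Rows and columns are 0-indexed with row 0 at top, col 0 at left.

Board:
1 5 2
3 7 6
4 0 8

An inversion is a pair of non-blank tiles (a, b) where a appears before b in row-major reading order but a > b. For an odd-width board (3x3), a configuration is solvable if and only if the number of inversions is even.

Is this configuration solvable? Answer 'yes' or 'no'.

Answer: yes

Derivation:
Inversions (pairs i<j in row-major order where tile[i] > tile[j] > 0): 6
6 is even, so the puzzle is solvable.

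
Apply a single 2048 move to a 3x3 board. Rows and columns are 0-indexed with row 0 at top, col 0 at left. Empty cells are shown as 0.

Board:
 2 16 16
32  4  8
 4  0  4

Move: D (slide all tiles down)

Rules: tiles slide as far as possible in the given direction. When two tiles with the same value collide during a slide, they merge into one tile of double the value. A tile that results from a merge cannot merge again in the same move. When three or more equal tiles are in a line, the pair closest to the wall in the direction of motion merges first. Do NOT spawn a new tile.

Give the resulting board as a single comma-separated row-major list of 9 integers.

Slide down:
col 0: [2, 32, 4] -> [2, 32, 4]
col 1: [16, 4, 0] -> [0, 16, 4]
col 2: [16, 8, 4] -> [16, 8, 4]

Answer: 2, 0, 16, 32, 16, 8, 4, 4, 4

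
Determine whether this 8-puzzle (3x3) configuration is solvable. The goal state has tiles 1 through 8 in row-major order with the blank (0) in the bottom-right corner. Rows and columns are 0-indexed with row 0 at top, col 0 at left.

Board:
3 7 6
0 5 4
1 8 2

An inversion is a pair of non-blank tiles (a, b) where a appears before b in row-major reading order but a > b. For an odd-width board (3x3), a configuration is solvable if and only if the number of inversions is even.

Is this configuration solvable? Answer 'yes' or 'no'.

Inversions (pairs i<j in row-major order where tile[i] > tile[j] > 0): 17
17 is odd, so the puzzle is not solvable.

Answer: no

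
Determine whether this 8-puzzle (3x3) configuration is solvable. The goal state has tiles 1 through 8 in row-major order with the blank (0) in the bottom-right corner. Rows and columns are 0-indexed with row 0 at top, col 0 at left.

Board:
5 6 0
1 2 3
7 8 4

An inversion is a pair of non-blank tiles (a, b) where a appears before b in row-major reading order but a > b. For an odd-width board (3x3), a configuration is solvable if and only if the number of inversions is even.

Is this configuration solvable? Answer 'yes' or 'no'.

Inversions (pairs i<j in row-major order where tile[i] > tile[j] > 0): 10
10 is even, so the puzzle is solvable.

Answer: yes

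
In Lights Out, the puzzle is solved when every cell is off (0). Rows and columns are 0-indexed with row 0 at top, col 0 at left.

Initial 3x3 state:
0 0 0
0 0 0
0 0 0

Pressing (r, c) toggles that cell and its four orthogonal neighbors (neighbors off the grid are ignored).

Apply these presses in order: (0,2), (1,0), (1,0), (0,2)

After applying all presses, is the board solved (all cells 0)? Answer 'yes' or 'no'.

After press 1 at (0,2):
0 1 1
0 0 1
0 0 0

After press 2 at (1,0):
1 1 1
1 1 1
1 0 0

After press 3 at (1,0):
0 1 1
0 0 1
0 0 0

After press 4 at (0,2):
0 0 0
0 0 0
0 0 0

Lights still on: 0

Answer: yes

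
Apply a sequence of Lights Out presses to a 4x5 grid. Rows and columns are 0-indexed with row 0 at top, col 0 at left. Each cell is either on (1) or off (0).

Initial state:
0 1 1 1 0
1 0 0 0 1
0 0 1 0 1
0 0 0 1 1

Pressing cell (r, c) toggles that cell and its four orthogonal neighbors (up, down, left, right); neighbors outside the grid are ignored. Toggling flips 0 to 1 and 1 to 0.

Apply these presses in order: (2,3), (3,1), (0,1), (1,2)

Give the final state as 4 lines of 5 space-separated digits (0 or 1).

Answer: 1 0 1 1 0
1 0 1 0 1
0 1 1 1 0
1 1 1 0 1

Derivation:
After press 1 at (2,3):
0 1 1 1 0
1 0 0 1 1
0 0 0 1 0
0 0 0 0 1

After press 2 at (3,1):
0 1 1 1 0
1 0 0 1 1
0 1 0 1 0
1 1 1 0 1

After press 3 at (0,1):
1 0 0 1 0
1 1 0 1 1
0 1 0 1 0
1 1 1 0 1

After press 4 at (1,2):
1 0 1 1 0
1 0 1 0 1
0 1 1 1 0
1 1 1 0 1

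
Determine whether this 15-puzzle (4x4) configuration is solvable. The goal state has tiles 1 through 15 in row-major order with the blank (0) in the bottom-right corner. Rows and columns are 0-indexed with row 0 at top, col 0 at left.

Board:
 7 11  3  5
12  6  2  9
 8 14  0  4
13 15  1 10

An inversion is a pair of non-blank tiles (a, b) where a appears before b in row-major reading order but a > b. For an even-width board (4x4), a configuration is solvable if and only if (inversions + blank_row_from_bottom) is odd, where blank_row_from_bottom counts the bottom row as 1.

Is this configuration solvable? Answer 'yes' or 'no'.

Inversions: 45
Blank is in row 2 (0-indexed from top), which is row 2 counting from the bottom (bottom = 1).
45 + 2 = 47, which is odd, so the puzzle is solvable.

Answer: yes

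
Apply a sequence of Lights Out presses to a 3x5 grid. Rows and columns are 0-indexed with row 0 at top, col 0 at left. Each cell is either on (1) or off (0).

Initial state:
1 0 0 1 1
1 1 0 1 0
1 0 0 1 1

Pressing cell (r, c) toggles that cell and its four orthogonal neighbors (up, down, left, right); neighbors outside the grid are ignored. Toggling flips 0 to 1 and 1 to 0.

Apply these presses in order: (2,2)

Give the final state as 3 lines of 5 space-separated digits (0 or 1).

Answer: 1 0 0 1 1
1 1 1 1 0
1 1 1 0 1

Derivation:
After press 1 at (2,2):
1 0 0 1 1
1 1 1 1 0
1 1 1 0 1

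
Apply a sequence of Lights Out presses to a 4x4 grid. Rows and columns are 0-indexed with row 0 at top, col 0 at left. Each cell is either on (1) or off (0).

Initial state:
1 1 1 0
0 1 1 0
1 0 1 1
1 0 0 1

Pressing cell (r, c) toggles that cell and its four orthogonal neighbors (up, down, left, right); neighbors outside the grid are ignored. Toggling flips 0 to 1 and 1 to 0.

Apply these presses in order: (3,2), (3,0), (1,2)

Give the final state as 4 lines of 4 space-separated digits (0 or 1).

Answer: 1 1 0 0
0 0 0 1
0 0 1 1
0 0 1 0

Derivation:
After press 1 at (3,2):
1 1 1 0
0 1 1 0
1 0 0 1
1 1 1 0

After press 2 at (3,0):
1 1 1 0
0 1 1 0
0 0 0 1
0 0 1 0

After press 3 at (1,2):
1 1 0 0
0 0 0 1
0 0 1 1
0 0 1 0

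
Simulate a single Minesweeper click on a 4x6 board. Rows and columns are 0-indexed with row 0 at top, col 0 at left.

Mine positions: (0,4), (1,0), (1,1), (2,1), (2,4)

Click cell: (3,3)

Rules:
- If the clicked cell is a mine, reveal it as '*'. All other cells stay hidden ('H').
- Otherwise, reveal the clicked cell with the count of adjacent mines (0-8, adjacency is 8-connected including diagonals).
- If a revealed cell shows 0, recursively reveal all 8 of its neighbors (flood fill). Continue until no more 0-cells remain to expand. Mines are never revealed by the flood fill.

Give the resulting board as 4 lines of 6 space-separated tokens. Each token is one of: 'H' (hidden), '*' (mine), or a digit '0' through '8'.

H H H H H H
H H H H H H
H H H H H H
H H H 1 H H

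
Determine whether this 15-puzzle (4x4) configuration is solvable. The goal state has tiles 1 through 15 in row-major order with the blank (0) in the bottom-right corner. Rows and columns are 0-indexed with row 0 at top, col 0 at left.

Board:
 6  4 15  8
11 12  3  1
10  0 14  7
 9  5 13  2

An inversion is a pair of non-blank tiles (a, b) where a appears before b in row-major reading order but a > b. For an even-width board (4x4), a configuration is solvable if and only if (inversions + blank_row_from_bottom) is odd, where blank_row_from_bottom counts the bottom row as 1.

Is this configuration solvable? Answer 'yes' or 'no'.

Inversions: 56
Blank is in row 2 (0-indexed from top), which is row 2 counting from the bottom (bottom = 1).
56 + 2 = 58, which is even, so the puzzle is not solvable.

Answer: no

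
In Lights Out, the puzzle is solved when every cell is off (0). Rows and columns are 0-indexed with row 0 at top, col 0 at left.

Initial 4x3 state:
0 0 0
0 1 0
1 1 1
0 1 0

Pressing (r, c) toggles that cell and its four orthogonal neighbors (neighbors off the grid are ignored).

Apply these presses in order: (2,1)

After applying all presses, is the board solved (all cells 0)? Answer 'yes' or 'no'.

After press 1 at (2,1):
0 0 0
0 0 0
0 0 0
0 0 0

Lights still on: 0

Answer: yes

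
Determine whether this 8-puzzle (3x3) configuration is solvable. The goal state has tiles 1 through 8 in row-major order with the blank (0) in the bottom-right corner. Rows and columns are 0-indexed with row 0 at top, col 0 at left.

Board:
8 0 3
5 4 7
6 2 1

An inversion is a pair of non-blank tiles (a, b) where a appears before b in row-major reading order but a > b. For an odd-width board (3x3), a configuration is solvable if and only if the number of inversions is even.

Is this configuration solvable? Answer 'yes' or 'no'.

Inversions (pairs i<j in row-major order where tile[i] > tile[j] > 0): 20
20 is even, so the puzzle is solvable.

Answer: yes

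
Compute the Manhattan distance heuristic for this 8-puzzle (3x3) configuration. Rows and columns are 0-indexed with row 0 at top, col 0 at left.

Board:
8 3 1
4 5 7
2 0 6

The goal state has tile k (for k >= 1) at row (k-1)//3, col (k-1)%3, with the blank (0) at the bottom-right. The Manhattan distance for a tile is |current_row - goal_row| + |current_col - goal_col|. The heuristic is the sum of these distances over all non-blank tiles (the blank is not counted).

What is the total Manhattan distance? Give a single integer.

Answer: 13

Derivation:
Tile 8: (0,0)->(2,1) = 3
Tile 3: (0,1)->(0,2) = 1
Tile 1: (0,2)->(0,0) = 2
Tile 4: (1,0)->(1,0) = 0
Tile 5: (1,1)->(1,1) = 0
Tile 7: (1,2)->(2,0) = 3
Tile 2: (2,0)->(0,1) = 3
Tile 6: (2,2)->(1,2) = 1
Sum: 3 + 1 + 2 + 0 + 0 + 3 + 3 + 1 = 13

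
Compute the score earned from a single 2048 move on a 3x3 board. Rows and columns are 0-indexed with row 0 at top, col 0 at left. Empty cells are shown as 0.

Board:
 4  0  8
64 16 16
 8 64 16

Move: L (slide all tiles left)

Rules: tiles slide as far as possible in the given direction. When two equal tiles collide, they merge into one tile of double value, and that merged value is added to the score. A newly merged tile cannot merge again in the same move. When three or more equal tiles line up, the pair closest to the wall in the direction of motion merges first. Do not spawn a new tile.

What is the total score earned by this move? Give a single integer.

Slide left:
row 0: [4, 0, 8] -> [4, 8, 0]  score +0 (running 0)
row 1: [64, 16, 16] -> [64, 32, 0]  score +32 (running 32)
row 2: [8, 64, 16] -> [8, 64, 16]  score +0 (running 32)
Board after move:
 4  8  0
64 32  0
 8 64 16

Answer: 32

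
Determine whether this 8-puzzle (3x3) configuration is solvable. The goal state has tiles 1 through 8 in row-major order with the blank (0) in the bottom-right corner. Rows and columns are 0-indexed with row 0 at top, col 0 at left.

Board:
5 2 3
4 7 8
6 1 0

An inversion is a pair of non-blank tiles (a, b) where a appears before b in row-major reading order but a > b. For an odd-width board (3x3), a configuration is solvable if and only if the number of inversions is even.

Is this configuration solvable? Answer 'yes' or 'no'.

Inversions (pairs i<j in row-major order where tile[i] > tile[j] > 0): 12
12 is even, so the puzzle is solvable.

Answer: yes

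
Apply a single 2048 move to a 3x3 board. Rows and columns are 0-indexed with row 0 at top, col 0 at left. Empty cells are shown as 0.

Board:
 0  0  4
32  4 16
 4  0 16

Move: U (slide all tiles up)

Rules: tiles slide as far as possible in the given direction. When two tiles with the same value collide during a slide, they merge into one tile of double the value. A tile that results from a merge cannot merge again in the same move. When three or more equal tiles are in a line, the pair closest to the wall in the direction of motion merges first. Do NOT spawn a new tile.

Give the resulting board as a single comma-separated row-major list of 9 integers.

Answer: 32, 4, 4, 4, 0, 32, 0, 0, 0

Derivation:
Slide up:
col 0: [0, 32, 4] -> [32, 4, 0]
col 1: [0, 4, 0] -> [4, 0, 0]
col 2: [4, 16, 16] -> [4, 32, 0]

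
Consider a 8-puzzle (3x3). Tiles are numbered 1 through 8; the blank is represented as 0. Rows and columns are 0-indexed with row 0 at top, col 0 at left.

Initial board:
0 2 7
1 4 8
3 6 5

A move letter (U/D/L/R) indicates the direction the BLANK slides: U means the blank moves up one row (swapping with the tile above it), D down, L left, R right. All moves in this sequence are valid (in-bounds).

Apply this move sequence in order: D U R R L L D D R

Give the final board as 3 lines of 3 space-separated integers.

Answer: 1 2 7
3 4 8
6 0 5

Derivation:
After move 1 (D):
1 2 7
0 4 8
3 6 5

After move 2 (U):
0 2 7
1 4 8
3 6 5

After move 3 (R):
2 0 7
1 4 8
3 6 5

After move 4 (R):
2 7 0
1 4 8
3 6 5

After move 5 (L):
2 0 7
1 4 8
3 6 5

After move 6 (L):
0 2 7
1 4 8
3 6 5

After move 7 (D):
1 2 7
0 4 8
3 6 5

After move 8 (D):
1 2 7
3 4 8
0 6 5

After move 9 (R):
1 2 7
3 4 8
6 0 5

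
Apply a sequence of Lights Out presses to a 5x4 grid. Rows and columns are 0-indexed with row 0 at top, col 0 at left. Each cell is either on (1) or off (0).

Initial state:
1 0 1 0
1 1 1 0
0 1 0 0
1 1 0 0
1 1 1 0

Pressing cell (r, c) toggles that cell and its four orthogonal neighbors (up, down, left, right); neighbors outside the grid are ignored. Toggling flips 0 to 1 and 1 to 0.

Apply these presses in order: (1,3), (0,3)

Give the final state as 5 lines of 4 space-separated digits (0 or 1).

After press 1 at (1,3):
1 0 1 1
1 1 0 1
0 1 0 1
1 1 0 0
1 1 1 0

After press 2 at (0,3):
1 0 0 0
1 1 0 0
0 1 0 1
1 1 0 0
1 1 1 0

Answer: 1 0 0 0
1 1 0 0
0 1 0 1
1 1 0 0
1 1 1 0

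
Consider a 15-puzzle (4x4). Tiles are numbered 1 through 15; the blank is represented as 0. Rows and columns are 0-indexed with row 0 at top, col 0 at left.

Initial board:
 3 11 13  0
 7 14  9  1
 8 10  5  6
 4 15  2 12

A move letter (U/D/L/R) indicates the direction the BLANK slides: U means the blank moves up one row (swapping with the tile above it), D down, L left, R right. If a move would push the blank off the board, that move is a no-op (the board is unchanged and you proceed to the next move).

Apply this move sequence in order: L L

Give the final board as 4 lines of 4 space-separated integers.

Answer:  3  0 11 13
 7 14  9  1
 8 10  5  6
 4 15  2 12

Derivation:
After move 1 (L):
 3 11  0 13
 7 14  9  1
 8 10  5  6
 4 15  2 12

After move 2 (L):
 3  0 11 13
 7 14  9  1
 8 10  5  6
 4 15  2 12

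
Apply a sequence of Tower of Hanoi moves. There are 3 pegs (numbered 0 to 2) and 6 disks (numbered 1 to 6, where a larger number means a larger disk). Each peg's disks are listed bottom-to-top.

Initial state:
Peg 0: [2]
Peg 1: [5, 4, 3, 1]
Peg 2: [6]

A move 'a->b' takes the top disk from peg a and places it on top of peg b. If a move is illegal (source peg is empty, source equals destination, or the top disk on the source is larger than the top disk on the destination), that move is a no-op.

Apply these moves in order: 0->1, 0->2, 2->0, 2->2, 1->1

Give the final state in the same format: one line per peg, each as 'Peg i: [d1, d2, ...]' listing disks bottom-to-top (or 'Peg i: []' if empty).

After move 1 (0->1):
Peg 0: [2]
Peg 1: [5, 4, 3, 1]
Peg 2: [6]

After move 2 (0->2):
Peg 0: []
Peg 1: [5, 4, 3, 1]
Peg 2: [6, 2]

After move 3 (2->0):
Peg 0: [2]
Peg 1: [5, 4, 3, 1]
Peg 2: [6]

After move 4 (2->2):
Peg 0: [2]
Peg 1: [5, 4, 3, 1]
Peg 2: [6]

After move 5 (1->1):
Peg 0: [2]
Peg 1: [5, 4, 3, 1]
Peg 2: [6]

Answer: Peg 0: [2]
Peg 1: [5, 4, 3, 1]
Peg 2: [6]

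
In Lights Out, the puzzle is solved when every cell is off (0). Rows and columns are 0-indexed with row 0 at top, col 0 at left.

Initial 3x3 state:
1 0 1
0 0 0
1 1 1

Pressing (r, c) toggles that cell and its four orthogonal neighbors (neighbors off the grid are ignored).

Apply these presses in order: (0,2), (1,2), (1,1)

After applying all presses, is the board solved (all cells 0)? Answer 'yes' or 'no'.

After press 1 at (0,2):
1 1 0
0 0 1
1 1 1

After press 2 at (1,2):
1 1 1
0 1 0
1 1 0

After press 3 at (1,1):
1 0 1
1 0 1
1 0 0

Lights still on: 5

Answer: no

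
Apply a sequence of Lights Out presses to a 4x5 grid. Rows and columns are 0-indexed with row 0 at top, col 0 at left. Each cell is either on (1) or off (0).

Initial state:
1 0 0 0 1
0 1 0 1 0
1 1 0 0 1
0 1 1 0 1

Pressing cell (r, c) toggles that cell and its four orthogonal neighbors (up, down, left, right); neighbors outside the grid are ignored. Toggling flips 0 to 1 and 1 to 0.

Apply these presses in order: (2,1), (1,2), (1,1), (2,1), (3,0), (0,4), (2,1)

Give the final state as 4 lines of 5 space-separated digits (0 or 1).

After press 1 at (2,1):
1 0 0 0 1
0 0 0 1 0
0 0 1 0 1
0 0 1 0 1

After press 2 at (1,2):
1 0 1 0 1
0 1 1 0 0
0 0 0 0 1
0 0 1 0 1

After press 3 at (1,1):
1 1 1 0 1
1 0 0 0 0
0 1 0 0 1
0 0 1 0 1

After press 4 at (2,1):
1 1 1 0 1
1 1 0 0 0
1 0 1 0 1
0 1 1 0 1

After press 5 at (3,0):
1 1 1 0 1
1 1 0 0 0
0 0 1 0 1
1 0 1 0 1

After press 6 at (0,4):
1 1 1 1 0
1 1 0 0 1
0 0 1 0 1
1 0 1 0 1

After press 7 at (2,1):
1 1 1 1 0
1 0 0 0 1
1 1 0 0 1
1 1 1 0 1

Answer: 1 1 1 1 0
1 0 0 0 1
1 1 0 0 1
1 1 1 0 1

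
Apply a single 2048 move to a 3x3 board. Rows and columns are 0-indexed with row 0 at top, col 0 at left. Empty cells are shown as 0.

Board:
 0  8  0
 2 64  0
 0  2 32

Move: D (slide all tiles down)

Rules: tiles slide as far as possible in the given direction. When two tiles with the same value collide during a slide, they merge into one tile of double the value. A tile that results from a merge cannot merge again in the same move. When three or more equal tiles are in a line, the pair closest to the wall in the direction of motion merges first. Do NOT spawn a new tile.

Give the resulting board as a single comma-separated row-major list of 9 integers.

Slide down:
col 0: [0, 2, 0] -> [0, 0, 2]
col 1: [8, 64, 2] -> [8, 64, 2]
col 2: [0, 0, 32] -> [0, 0, 32]

Answer: 0, 8, 0, 0, 64, 0, 2, 2, 32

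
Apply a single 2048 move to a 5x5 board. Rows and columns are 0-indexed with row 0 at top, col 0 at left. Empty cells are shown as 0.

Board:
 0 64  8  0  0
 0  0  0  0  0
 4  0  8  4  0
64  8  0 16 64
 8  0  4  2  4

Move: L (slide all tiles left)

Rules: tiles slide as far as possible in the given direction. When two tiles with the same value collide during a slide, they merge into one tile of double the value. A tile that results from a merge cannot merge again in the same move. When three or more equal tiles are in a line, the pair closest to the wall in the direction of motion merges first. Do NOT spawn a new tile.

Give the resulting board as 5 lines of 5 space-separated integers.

Answer: 64  8  0  0  0
 0  0  0  0  0
 4  8  4  0  0
64  8 16 64  0
 8  4  2  4  0

Derivation:
Slide left:
row 0: [0, 64, 8, 0, 0] -> [64, 8, 0, 0, 0]
row 1: [0, 0, 0, 0, 0] -> [0, 0, 0, 0, 0]
row 2: [4, 0, 8, 4, 0] -> [4, 8, 4, 0, 0]
row 3: [64, 8, 0, 16, 64] -> [64, 8, 16, 64, 0]
row 4: [8, 0, 4, 2, 4] -> [8, 4, 2, 4, 0]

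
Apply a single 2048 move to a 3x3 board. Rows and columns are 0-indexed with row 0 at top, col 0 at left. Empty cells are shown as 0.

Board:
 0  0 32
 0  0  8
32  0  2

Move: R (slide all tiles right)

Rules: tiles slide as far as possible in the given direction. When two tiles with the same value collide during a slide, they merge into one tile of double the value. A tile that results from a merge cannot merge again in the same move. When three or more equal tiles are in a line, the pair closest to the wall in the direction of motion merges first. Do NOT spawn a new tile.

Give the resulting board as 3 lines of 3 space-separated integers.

Slide right:
row 0: [0, 0, 32] -> [0, 0, 32]
row 1: [0, 0, 8] -> [0, 0, 8]
row 2: [32, 0, 2] -> [0, 32, 2]

Answer:  0  0 32
 0  0  8
 0 32  2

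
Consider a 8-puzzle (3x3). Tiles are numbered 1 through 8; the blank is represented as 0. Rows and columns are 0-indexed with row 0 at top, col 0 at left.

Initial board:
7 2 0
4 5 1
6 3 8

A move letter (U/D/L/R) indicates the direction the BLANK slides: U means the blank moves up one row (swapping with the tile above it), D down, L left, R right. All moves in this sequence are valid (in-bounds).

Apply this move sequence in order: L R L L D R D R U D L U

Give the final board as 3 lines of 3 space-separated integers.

After move 1 (L):
7 0 2
4 5 1
6 3 8

After move 2 (R):
7 2 0
4 5 1
6 3 8

After move 3 (L):
7 0 2
4 5 1
6 3 8

After move 4 (L):
0 7 2
4 5 1
6 3 8

After move 5 (D):
4 7 2
0 5 1
6 3 8

After move 6 (R):
4 7 2
5 0 1
6 3 8

After move 7 (D):
4 7 2
5 3 1
6 0 8

After move 8 (R):
4 7 2
5 3 1
6 8 0

After move 9 (U):
4 7 2
5 3 0
6 8 1

After move 10 (D):
4 7 2
5 3 1
6 8 0

After move 11 (L):
4 7 2
5 3 1
6 0 8

After move 12 (U):
4 7 2
5 0 1
6 3 8

Answer: 4 7 2
5 0 1
6 3 8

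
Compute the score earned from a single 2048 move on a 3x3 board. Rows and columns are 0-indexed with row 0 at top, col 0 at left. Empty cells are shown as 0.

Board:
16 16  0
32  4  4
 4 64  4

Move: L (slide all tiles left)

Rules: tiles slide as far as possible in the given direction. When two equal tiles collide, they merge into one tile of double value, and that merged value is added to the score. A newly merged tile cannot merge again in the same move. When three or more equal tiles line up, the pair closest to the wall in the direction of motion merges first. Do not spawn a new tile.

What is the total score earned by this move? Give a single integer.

Answer: 40

Derivation:
Slide left:
row 0: [16, 16, 0] -> [32, 0, 0]  score +32 (running 32)
row 1: [32, 4, 4] -> [32, 8, 0]  score +8 (running 40)
row 2: [4, 64, 4] -> [4, 64, 4]  score +0 (running 40)
Board after move:
32  0  0
32  8  0
 4 64  4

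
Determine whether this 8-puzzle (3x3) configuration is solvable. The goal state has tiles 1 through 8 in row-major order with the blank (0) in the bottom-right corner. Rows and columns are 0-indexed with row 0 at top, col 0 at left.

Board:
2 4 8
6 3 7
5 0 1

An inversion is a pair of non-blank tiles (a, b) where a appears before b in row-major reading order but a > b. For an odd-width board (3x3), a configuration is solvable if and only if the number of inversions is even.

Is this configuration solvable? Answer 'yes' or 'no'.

Inversions (pairs i<j in row-major order where tile[i] > tile[j] > 0): 15
15 is odd, so the puzzle is not solvable.

Answer: no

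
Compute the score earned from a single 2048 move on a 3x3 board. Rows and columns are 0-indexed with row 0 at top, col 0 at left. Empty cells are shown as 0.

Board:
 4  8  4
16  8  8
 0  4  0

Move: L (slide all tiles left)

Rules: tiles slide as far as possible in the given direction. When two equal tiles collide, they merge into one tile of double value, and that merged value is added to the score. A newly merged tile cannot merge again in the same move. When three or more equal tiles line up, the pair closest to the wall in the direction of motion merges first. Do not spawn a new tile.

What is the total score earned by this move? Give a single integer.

Answer: 16

Derivation:
Slide left:
row 0: [4, 8, 4] -> [4, 8, 4]  score +0 (running 0)
row 1: [16, 8, 8] -> [16, 16, 0]  score +16 (running 16)
row 2: [0, 4, 0] -> [4, 0, 0]  score +0 (running 16)
Board after move:
 4  8  4
16 16  0
 4  0  0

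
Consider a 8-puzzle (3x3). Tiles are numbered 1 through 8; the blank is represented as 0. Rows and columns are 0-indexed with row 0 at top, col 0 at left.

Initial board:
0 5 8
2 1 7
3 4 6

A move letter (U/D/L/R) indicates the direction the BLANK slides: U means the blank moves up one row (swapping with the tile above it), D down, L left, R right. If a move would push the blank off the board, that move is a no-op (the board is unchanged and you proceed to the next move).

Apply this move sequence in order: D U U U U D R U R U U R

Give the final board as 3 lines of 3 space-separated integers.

After move 1 (D):
2 5 8
0 1 7
3 4 6

After move 2 (U):
0 5 8
2 1 7
3 4 6

After move 3 (U):
0 5 8
2 1 7
3 4 6

After move 4 (U):
0 5 8
2 1 7
3 4 6

After move 5 (U):
0 5 8
2 1 7
3 4 6

After move 6 (D):
2 5 8
0 1 7
3 4 6

After move 7 (R):
2 5 8
1 0 7
3 4 6

After move 8 (U):
2 0 8
1 5 7
3 4 6

After move 9 (R):
2 8 0
1 5 7
3 4 6

After move 10 (U):
2 8 0
1 5 7
3 4 6

After move 11 (U):
2 8 0
1 5 7
3 4 6

After move 12 (R):
2 8 0
1 5 7
3 4 6

Answer: 2 8 0
1 5 7
3 4 6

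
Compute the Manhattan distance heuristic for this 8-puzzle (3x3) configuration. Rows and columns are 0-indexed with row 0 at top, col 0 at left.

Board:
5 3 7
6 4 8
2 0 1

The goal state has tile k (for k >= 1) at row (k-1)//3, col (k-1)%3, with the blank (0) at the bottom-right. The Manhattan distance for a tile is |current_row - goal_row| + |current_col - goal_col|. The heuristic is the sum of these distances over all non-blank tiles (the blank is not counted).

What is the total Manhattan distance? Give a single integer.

Answer: 19

Derivation:
Tile 5: at (0,0), goal (1,1), distance |0-1|+|0-1| = 2
Tile 3: at (0,1), goal (0,2), distance |0-0|+|1-2| = 1
Tile 7: at (0,2), goal (2,0), distance |0-2|+|2-0| = 4
Tile 6: at (1,0), goal (1,2), distance |1-1|+|0-2| = 2
Tile 4: at (1,1), goal (1,0), distance |1-1|+|1-0| = 1
Tile 8: at (1,2), goal (2,1), distance |1-2|+|2-1| = 2
Tile 2: at (2,0), goal (0,1), distance |2-0|+|0-1| = 3
Tile 1: at (2,2), goal (0,0), distance |2-0|+|2-0| = 4
Sum: 2 + 1 + 4 + 2 + 1 + 2 + 3 + 4 = 19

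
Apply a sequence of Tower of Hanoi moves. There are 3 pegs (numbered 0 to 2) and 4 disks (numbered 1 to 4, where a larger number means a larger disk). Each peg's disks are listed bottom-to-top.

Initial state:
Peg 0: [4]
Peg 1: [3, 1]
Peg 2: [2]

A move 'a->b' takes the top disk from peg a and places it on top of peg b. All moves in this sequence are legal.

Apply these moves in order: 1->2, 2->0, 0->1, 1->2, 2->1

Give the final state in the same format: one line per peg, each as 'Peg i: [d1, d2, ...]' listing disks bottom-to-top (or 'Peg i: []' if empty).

After move 1 (1->2):
Peg 0: [4]
Peg 1: [3]
Peg 2: [2, 1]

After move 2 (2->0):
Peg 0: [4, 1]
Peg 1: [3]
Peg 2: [2]

After move 3 (0->1):
Peg 0: [4]
Peg 1: [3, 1]
Peg 2: [2]

After move 4 (1->2):
Peg 0: [4]
Peg 1: [3]
Peg 2: [2, 1]

After move 5 (2->1):
Peg 0: [4]
Peg 1: [3, 1]
Peg 2: [2]

Answer: Peg 0: [4]
Peg 1: [3, 1]
Peg 2: [2]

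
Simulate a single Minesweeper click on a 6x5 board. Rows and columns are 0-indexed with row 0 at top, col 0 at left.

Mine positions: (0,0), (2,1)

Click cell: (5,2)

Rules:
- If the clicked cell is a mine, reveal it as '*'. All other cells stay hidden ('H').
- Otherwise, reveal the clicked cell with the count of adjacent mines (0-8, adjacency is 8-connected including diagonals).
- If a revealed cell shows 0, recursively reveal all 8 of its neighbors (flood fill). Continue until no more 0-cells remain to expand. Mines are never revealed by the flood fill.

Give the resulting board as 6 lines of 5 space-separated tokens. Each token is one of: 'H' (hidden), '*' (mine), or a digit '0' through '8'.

H 1 0 0 0
H 2 1 0 0
H H 1 0 0
1 1 1 0 0
0 0 0 0 0
0 0 0 0 0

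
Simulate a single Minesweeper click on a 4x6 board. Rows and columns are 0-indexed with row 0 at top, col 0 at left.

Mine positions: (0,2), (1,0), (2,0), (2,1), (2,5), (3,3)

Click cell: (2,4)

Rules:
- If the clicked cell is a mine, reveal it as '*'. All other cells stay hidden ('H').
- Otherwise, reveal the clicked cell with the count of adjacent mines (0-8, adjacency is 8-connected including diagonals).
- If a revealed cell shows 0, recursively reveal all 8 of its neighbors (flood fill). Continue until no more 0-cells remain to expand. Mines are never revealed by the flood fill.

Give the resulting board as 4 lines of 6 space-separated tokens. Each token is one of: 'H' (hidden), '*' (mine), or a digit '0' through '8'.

H H H H H H
H H H H H H
H H H H 2 H
H H H H H H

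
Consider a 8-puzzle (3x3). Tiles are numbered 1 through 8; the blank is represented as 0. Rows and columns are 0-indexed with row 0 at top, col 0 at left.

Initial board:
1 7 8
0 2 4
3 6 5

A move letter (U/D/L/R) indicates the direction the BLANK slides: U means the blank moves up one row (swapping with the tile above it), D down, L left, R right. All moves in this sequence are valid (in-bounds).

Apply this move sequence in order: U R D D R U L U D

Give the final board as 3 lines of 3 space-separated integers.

After move 1 (U):
0 7 8
1 2 4
3 6 5

After move 2 (R):
7 0 8
1 2 4
3 6 5

After move 3 (D):
7 2 8
1 0 4
3 6 5

After move 4 (D):
7 2 8
1 6 4
3 0 5

After move 5 (R):
7 2 8
1 6 4
3 5 0

After move 6 (U):
7 2 8
1 6 0
3 5 4

After move 7 (L):
7 2 8
1 0 6
3 5 4

After move 8 (U):
7 0 8
1 2 6
3 5 4

After move 9 (D):
7 2 8
1 0 6
3 5 4

Answer: 7 2 8
1 0 6
3 5 4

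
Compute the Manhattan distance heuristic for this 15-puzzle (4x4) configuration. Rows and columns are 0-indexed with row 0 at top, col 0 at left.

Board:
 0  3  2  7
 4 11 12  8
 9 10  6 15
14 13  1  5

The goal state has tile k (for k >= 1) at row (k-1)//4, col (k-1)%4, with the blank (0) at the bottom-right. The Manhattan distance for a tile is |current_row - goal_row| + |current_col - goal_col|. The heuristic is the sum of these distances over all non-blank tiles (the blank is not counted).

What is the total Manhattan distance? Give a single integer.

Tile 3: (0,1)->(0,2) = 1
Tile 2: (0,2)->(0,1) = 1
Tile 7: (0,3)->(1,2) = 2
Tile 4: (1,0)->(0,3) = 4
Tile 11: (1,1)->(2,2) = 2
Tile 12: (1,2)->(2,3) = 2
Tile 8: (1,3)->(1,3) = 0
Tile 9: (2,0)->(2,0) = 0
Tile 10: (2,1)->(2,1) = 0
Tile 6: (2,2)->(1,1) = 2
Tile 15: (2,3)->(3,2) = 2
Tile 14: (3,0)->(3,1) = 1
Tile 13: (3,1)->(3,0) = 1
Tile 1: (3,2)->(0,0) = 5
Tile 5: (3,3)->(1,0) = 5
Sum: 1 + 1 + 2 + 4 + 2 + 2 + 0 + 0 + 0 + 2 + 2 + 1 + 1 + 5 + 5 = 28

Answer: 28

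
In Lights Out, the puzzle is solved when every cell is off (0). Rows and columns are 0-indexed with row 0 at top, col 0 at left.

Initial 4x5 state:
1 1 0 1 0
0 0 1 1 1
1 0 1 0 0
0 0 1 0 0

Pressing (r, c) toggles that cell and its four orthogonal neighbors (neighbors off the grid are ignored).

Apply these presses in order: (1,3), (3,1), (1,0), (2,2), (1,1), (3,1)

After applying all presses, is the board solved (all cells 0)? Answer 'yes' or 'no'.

After press 1 at (1,3):
1 1 0 0 0
0 0 0 0 0
1 0 1 1 0
0 0 1 0 0

After press 2 at (3,1):
1 1 0 0 0
0 0 0 0 0
1 1 1 1 0
1 1 0 0 0

After press 3 at (1,0):
0 1 0 0 0
1 1 0 0 0
0 1 1 1 0
1 1 0 0 0

After press 4 at (2,2):
0 1 0 0 0
1 1 1 0 0
0 0 0 0 0
1 1 1 0 0

After press 5 at (1,1):
0 0 0 0 0
0 0 0 0 0
0 1 0 0 0
1 1 1 0 0

After press 6 at (3,1):
0 0 0 0 0
0 0 0 0 0
0 0 0 0 0
0 0 0 0 0

Lights still on: 0

Answer: yes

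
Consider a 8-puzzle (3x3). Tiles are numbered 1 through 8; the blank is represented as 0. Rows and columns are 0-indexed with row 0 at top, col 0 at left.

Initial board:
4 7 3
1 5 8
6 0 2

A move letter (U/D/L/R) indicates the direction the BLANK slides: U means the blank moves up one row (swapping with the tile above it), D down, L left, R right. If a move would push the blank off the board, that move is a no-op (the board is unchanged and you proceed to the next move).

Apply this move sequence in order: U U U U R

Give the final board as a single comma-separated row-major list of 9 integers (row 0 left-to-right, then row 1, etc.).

After move 1 (U):
4 7 3
1 0 8
6 5 2

After move 2 (U):
4 0 3
1 7 8
6 5 2

After move 3 (U):
4 0 3
1 7 8
6 5 2

After move 4 (U):
4 0 3
1 7 8
6 5 2

After move 5 (R):
4 3 0
1 7 8
6 5 2

Answer: 4, 3, 0, 1, 7, 8, 6, 5, 2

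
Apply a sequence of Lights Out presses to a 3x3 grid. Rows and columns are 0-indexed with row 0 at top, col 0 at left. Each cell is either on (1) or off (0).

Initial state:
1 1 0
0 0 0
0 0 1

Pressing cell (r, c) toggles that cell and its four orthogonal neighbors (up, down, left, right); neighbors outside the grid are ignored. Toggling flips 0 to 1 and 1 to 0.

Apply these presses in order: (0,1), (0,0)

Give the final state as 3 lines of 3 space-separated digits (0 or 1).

After press 1 at (0,1):
0 0 1
0 1 0
0 0 1

After press 2 at (0,0):
1 1 1
1 1 0
0 0 1

Answer: 1 1 1
1 1 0
0 0 1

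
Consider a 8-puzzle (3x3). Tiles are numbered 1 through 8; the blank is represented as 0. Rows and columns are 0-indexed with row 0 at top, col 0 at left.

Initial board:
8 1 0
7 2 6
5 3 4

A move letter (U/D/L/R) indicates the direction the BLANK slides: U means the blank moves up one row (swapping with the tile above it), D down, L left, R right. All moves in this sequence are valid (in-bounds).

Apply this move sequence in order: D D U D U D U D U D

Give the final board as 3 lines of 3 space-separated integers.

Answer: 8 1 6
7 2 4
5 3 0

Derivation:
After move 1 (D):
8 1 6
7 2 0
5 3 4

After move 2 (D):
8 1 6
7 2 4
5 3 0

After move 3 (U):
8 1 6
7 2 0
5 3 4

After move 4 (D):
8 1 6
7 2 4
5 3 0

After move 5 (U):
8 1 6
7 2 0
5 3 4

After move 6 (D):
8 1 6
7 2 4
5 3 0

After move 7 (U):
8 1 6
7 2 0
5 3 4

After move 8 (D):
8 1 6
7 2 4
5 3 0

After move 9 (U):
8 1 6
7 2 0
5 3 4

After move 10 (D):
8 1 6
7 2 4
5 3 0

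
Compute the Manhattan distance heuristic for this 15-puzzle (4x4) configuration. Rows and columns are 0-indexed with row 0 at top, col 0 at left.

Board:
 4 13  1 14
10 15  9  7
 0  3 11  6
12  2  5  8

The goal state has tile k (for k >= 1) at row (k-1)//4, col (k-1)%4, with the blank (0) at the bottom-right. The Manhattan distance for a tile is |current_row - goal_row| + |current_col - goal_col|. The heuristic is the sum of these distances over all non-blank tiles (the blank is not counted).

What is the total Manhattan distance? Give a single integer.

Tile 4: (0,0)->(0,3) = 3
Tile 13: (0,1)->(3,0) = 4
Tile 1: (0,2)->(0,0) = 2
Tile 14: (0,3)->(3,1) = 5
Tile 10: (1,0)->(2,1) = 2
Tile 15: (1,1)->(3,2) = 3
Tile 9: (1,2)->(2,0) = 3
Tile 7: (1,3)->(1,2) = 1
Tile 3: (2,1)->(0,2) = 3
Tile 11: (2,2)->(2,2) = 0
Tile 6: (2,3)->(1,1) = 3
Tile 12: (3,0)->(2,3) = 4
Tile 2: (3,1)->(0,1) = 3
Tile 5: (3,2)->(1,0) = 4
Tile 8: (3,3)->(1,3) = 2
Sum: 3 + 4 + 2 + 5 + 2 + 3 + 3 + 1 + 3 + 0 + 3 + 4 + 3 + 4 + 2 = 42

Answer: 42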